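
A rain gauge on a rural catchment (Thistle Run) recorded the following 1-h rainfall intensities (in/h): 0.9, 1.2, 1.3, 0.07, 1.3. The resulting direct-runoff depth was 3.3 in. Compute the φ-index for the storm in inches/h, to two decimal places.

φ ≈ 0.35 in/h

Only the 4 blocks with intensity above φ contribute runoff: 0.9, 1.2, 1.3, 1.3 in/h.
Σ(I−φ)·Δt = d  ⇒  (0.9+1.2+1.3+1.3 − 4φ)·1 = 3.3
φ = (4.700 − 3.3/1) / 4 = 0.35 in/h.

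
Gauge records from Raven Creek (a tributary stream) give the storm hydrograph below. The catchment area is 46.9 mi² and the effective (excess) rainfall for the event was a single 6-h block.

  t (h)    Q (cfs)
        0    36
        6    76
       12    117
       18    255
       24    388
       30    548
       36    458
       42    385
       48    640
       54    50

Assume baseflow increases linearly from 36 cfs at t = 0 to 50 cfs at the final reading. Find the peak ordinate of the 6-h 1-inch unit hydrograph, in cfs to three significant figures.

U_p ≈ 1180 cfs

Direct runoff: 0.00, 38.44, 77.89, 214.33, 345.78, 504.22, 412.67, 338.11, 591.56, 0.00 cfs; ΣQ_DR = 2523 cfs, peak = 591.56 cfs.
Runoff depth d = ΣQ_DR·Δt / A = 2523 × 21600 / (46.9 mi²) = 0.5002 in.
The 1-inch UH is the DRH scaled by (1 in)/d, so U_p = 591.56 × 1/0.5002 = 1180 cfs.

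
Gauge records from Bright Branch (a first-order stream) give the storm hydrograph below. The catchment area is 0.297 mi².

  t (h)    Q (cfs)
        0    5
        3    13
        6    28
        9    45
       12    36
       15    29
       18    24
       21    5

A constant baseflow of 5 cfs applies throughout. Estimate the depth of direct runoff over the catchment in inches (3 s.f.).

Direct runoff: 0.0, 8.0, 23.0, 40.0, 31.0, 24.0, 19.0, 0.0 cfs; ΣQ_DR = 145.0 cfs.
V = ΣQ_DR · Δt = 145.0 × 10800 s = 1.566 × 10^6 ft³.
Over A = 0.297 mi², depth = V / A = 2.27 in.

d ≈ 2.27 in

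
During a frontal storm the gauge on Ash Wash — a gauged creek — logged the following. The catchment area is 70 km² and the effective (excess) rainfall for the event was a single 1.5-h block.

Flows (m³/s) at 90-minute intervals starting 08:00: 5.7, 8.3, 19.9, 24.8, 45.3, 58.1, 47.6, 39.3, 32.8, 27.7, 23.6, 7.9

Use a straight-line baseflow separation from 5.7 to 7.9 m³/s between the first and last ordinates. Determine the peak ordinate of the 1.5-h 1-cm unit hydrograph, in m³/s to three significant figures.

Direct runoff: 0.00, 2.40, 13.80, 18.50, 38.80, 51.40, 40.70, 32.20, 25.50, 20.20, 15.90, 0.00 m³/s; ΣQ_DR = 259.4 m³/s, peak = 51.40 m³/s.
Runoff depth d = ΣQ_DR·Δt / A = 259.4 × 5400 / (70 km²) = 20.01 mm.
The 1-cm UH is the DRH scaled by (10 mm)/d, so U_p = 51.40 × 10/20.01 = 25.7 m³/s.

U_p ≈ 25.7 m³/s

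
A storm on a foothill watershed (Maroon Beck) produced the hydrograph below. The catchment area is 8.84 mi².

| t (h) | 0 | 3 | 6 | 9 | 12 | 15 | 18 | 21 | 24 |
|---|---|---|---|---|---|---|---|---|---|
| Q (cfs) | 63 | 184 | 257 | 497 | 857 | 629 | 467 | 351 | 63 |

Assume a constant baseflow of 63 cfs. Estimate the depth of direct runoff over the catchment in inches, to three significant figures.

d ≈ 1.47 in

Direct runoff: 0.0, 121.0, 194.0, 434.0, 794.0, 566.0, 404.0, 288.0, 0.0 cfs; ΣQ_DR = 2801 cfs.
V = ΣQ_DR · Δt = 2801 × 10800 s = 3.025 × 10^7 ft³.
Over A = 8.84 mi², depth = V / A = 1.47 in.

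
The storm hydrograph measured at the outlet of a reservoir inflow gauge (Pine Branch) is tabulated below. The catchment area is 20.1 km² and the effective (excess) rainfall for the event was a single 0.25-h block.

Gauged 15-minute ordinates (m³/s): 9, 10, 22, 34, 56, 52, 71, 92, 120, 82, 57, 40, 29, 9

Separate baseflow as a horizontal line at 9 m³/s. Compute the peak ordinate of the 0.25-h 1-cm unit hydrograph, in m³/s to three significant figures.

U_p ≈ 44.5 m³/s

Direct runoff: 0.0, 1.0, 13.0, 25.0, 47.0, 43.0, 62.0, 83.0, 111.0, 73.0, 48.0, 31.0, 20.0, 0.0 m³/s; ΣQ_DR = 557.0 m³/s, peak = 111.0 m³/s.
Runoff depth d = ΣQ_DR·Δt / A = 557.0 × 900 / (20.1 km²) = 24.94 mm.
The 1-cm UH is the DRH scaled by (10 mm)/d, so U_p = 111.0 × 10/24.94 = 44.5 m³/s.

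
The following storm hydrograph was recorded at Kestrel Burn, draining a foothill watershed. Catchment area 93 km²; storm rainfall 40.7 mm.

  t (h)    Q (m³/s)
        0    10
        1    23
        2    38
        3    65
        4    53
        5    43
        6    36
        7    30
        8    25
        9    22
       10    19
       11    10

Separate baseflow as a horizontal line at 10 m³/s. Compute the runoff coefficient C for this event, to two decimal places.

C ≈ 0.24

ΣQ_DR = 254.0 m³/s; V = ΣQ_DR·Δt = 9.144 × 10^5 m³.
Runoff depth d = V / A = 9.832 mm.
C = d / P = 9.832 / 40.7 = 0.24.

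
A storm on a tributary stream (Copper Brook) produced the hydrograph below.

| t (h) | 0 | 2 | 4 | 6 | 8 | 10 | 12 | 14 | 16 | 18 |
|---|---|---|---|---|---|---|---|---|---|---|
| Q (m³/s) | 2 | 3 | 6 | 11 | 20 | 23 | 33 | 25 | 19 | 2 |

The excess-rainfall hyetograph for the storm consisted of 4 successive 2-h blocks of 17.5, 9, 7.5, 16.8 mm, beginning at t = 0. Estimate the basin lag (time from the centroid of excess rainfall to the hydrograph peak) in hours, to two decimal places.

Centroid of excess rainfall: t_c = Σ P_i·t̄_i / ΣP_i = 3.9291 h (block centres at 1, 3, 5, 7 h).
Hydrograph peak occurs at t = 12 h, so basin lag t_L = 12 − 3.9291 = 8.07 h.

t_L ≈ 8.07 h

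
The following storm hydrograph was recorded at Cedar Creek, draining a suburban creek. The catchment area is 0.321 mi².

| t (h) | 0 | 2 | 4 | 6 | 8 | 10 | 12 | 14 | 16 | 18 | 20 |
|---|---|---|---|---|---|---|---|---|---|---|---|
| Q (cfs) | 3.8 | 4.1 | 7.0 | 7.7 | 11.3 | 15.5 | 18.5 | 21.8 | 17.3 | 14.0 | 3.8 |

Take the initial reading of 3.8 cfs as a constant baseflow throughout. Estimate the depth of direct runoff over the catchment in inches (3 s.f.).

Direct runoff: 0.0, 0.3, 3.2, 3.9, 7.5, 11.7, 14.7, 18.0, 13.5, 10.2, 0.0 cfs; ΣQ_DR = 83.00 cfs.
V = ΣQ_DR · Δt = 83.00 × 7200 s = 5.976 × 10^5 ft³.
Over A = 0.321 mi², depth = V / A = 0.801 in.

d ≈ 0.801 in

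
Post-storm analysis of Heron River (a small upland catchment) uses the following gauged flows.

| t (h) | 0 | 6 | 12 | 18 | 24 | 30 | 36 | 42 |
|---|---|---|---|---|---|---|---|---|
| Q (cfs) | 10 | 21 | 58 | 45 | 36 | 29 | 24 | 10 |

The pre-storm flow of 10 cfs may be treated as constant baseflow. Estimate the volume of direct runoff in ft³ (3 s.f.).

Direct-runoff ordinates (Q − Q_b): 0.0, 11.0, 48.0, 35.0, 26.0, 19.0, 14.0, 0.0 cfs.
ΣQ_DR = 153.0 cfs.
With Δt = 6 h = 21600 s, V = ΣQ_DR · Δt = 153.0 × 21600 = 3.30 × 10^6 ft³.

V ≈ 3.30 × 10^6 ft³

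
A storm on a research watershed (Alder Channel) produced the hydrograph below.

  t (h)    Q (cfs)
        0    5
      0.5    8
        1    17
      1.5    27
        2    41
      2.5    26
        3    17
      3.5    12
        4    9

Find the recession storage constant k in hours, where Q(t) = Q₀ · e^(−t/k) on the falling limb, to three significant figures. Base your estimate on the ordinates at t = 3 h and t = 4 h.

k ≈ 1.57 h

On the falling limb, Q drops from 17 to 9 cfs between t = 3 h and t = 4 h (Δt = 1 h).
k = −Δt / ln(Q₂/Q₁) = −1 / ln(9/17) = 1.57 h.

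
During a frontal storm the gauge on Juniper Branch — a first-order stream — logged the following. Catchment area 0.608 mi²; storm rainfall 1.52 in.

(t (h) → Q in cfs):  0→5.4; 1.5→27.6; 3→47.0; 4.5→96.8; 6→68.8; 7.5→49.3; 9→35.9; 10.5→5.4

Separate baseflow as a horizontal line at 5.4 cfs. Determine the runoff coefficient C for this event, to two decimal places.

C ≈ 0.74

ΣQ_DR = 293.0 cfs; V = ΣQ_DR·Δt = 1.582 × 10^6 ft³.
Runoff depth d = V / A = 1.120 in.
C = d / P = 1.120 / 1.52 = 0.74.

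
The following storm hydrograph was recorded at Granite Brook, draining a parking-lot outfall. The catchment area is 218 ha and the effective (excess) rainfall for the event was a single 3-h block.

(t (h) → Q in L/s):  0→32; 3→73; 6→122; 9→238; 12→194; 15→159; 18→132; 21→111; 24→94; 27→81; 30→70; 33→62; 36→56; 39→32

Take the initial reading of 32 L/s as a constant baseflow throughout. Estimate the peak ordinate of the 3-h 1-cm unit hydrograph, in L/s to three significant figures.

Direct runoff: 0.0, 41.0, 90.0, 206.0, 162.0, 127.0, 100.0, 79.0, 62.0, 49.0, 38.0, 30.0, 24.0, 0.0 L/s; ΣQ_DR = 1008 L/s, peak = 206.0 L/s.
Runoff depth d = ΣQ_DR·Δt / A = 1008 × 10800 / (218 ha) = 4.994 mm.
The 1-cm UH is the DRH scaled by (10 mm)/d, so U_p = 206.0 × 10/4.994 = 413 L/s.

U_p ≈ 413 L/s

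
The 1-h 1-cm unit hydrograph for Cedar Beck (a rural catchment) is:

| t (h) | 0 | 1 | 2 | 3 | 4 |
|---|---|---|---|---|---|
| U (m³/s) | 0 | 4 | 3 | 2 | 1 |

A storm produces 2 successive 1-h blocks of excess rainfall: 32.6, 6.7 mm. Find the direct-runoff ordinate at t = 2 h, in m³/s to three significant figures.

Q ≈ 12.5 m³/s

By discrete convolution, Q_j = Σ (P_i / 10 mm) · U_{j−i}.
At t = 2 h (j=2): Q = (32.6/10)·3 + (6.7/10)·4 = 12.5 m³/s.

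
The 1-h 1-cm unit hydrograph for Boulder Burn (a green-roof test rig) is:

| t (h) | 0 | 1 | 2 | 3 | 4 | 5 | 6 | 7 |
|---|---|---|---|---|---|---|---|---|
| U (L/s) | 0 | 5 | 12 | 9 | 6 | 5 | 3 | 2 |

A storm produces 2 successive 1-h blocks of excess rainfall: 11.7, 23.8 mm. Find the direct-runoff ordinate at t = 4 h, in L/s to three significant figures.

By discrete convolution, Q_j = Σ (P_i / 10 mm) · U_{j−i}.
At t = 4 h (j=4): Q = (11.7/10)·6 + (23.8/10)·9 = 28.4 L/s.

Q ≈ 28.4 L/s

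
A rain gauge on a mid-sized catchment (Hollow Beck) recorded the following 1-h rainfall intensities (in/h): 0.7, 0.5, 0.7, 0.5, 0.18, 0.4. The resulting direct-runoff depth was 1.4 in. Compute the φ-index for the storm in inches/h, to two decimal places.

φ ≈ 0.28 in/h

Only the 5 blocks with intensity above φ contribute runoff: 0.7, 0.5, 0.7, 0.5, 0.4 in/h.
Σ(I−φ)·Δt = d  ⇒  (0.7+0.5+0.7+0.5+0.4 − 5φ)·1 = 1.4
φ = (2.800 − 1.4/1) / 5 = 0.28 in/h.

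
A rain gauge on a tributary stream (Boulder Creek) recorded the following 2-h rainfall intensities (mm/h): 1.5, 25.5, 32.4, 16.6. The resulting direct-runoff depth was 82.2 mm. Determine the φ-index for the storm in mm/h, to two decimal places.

Only the 3 blocks with intensity above φ contribute runoff: 25.5, 32.4, 16.6 mm/h.
Σ(I−φ)·Δt = d  ⇒  (25.5+32.4+16.6 − 3φ)·2 = 82.2
φ = (74.50 − 82.2/2) / 3 = 11.13 mm/h.

φ ≈ 11.13 mm/h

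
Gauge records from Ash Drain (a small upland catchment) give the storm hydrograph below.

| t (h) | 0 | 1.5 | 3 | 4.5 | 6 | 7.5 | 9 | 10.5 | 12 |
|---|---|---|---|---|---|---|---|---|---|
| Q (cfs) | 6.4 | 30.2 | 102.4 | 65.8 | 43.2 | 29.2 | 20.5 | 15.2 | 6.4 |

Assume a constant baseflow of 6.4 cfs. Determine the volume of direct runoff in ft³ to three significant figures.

Direct-runoff ordinates (Q − Q_b): 0.0, 23.8, 96.0, 59.4, 36.8, 22.8, 14.1, 8.8, 0.0 cfs.
ΣQ_DR = 261.7 cfs.
With Δt = 1.5 h = 5400 s, V = ΣQ_DR · Δt = 261.7 × 5400 = 1.41 × 10^6 ft³.

V ≈ 1.41 × 10^6 ft³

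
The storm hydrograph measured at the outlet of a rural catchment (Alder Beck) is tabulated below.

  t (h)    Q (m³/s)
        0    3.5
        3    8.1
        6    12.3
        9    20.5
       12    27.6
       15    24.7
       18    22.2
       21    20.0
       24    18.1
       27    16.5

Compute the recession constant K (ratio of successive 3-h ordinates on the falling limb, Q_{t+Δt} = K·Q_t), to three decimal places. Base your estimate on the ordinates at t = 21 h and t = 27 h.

Using the recession-limb readings at t = 21 h and t = 27 h: Q falls from 20.0 to 16.5 m³/s over 2 intervals.
K = (Q₂/Q₁)^(1/2) = (16.5/20.0)^(1/2) = 0.908.

K ≈ 0.908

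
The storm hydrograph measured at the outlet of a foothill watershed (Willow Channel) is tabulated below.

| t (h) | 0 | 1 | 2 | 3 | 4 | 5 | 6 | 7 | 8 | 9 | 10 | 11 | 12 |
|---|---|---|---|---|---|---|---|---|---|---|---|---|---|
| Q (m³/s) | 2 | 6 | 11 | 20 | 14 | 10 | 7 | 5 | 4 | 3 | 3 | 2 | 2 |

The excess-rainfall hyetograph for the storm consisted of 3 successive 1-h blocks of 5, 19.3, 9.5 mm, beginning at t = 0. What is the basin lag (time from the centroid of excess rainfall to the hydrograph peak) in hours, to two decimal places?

t_L ≈ 1.37 h

Centroid of excess rainfall: t_c = Σ P_i·t̄_i / ΣP_i = 1.6331 h (block centres at 0.5, 1.5, 2.5 h).
Hydrograph peak occurs at t = 3 h, so basin lag t_L = 3 − 1.6331 = 1.37 h.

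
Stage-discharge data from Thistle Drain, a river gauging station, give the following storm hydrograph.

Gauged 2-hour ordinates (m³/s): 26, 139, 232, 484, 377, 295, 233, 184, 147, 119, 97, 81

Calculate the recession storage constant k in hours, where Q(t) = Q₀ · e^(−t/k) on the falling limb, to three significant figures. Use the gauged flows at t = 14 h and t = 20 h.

On the falling limb, Q drops from 184 to 97 m³/s between t = 14 h and t = 20 h (Δt = 6 h).
k = −Δt / ln(Q₂/Q₁) = −6 / ln(97/184) = 9.37 h.

k ≈ 9.37 h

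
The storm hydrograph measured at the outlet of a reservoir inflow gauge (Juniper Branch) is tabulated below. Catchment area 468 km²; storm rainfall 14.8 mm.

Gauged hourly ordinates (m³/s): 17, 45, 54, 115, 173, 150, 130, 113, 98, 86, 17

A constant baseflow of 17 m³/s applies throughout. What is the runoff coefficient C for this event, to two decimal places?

C ≈ 0.42

ΣQ_DR = 811.0 m³/s; V = ΣQ_DR·Δt = 2.920 × 10^6 m³.
Runoff depth d = V / A = 6.238 mm.
C = d / P = 6.238 / 14.8 = 0.42.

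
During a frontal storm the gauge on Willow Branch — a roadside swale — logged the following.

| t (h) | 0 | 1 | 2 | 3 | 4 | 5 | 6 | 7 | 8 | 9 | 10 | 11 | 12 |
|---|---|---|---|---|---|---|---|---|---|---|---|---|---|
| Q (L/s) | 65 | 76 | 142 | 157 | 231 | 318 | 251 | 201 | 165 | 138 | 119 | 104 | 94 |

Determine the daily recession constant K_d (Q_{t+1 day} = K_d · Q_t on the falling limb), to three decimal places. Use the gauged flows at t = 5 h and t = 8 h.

K_d ≈ 0.005

Between t = 5 h and t = 8 h the flow falls from 318 to 165 L/s over 3×1 h = 3 h.
Per-interval ratio K = (165/318)^(1/3) = 0.8036; K_d = K^(24/1) = 0.005.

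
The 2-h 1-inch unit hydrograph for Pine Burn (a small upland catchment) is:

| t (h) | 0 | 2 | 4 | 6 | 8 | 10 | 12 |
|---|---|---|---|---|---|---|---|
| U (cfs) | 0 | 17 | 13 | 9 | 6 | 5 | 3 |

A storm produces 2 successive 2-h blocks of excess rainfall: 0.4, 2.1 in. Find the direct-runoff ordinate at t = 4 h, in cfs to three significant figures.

By discrete convolution, Q_j = Σ (P_i / 1 in) · U_{j−i}.
At t = 4 h (j=2): Q = (0.4/1)·13 + (2.1/1)·17 = 40.9 cfs.

Q ≈ 40.9 cfs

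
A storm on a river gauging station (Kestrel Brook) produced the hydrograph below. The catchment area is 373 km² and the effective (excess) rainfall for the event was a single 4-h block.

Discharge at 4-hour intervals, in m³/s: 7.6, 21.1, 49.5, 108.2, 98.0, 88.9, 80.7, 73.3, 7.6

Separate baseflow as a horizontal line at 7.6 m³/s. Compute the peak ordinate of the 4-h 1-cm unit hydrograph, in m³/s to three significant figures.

U_p ≈ 55.9 m³/s

Direct runoff: 0.0, 13.5, 41.9, 100.6, 90.4, 81.3, 73.1, 65.7, 0.0 m³/s; ΣQ_DR = 466.5 m³/s, peak = 100.6 m³/s.
Runoff depth d = ΣQ_DR·Δt / A = 466.5 × 14400 / (373 km²) = 18.01 mm.
The 1-cm UH is the DRH scaled by (10 mm)/d, so U_p = 100.6 × 10/18.01 = 55.9 m³/s.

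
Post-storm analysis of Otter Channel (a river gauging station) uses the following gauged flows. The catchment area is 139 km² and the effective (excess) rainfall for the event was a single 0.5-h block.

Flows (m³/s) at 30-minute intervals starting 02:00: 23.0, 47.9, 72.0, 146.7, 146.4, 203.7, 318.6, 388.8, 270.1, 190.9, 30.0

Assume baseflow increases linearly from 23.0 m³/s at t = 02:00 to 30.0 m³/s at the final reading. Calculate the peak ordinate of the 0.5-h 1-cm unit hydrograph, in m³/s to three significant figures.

Direct runoff: 0.00, 24.20, 47.60, 121.60, 120.60, 177.20, 291.40, 360.90, 241.50, 161.60, 0.00 m³/s; ΣQ_DR = 1547 m³/s, peak = 360.90 m³/s.
Runoff depth d = ΣQ_DR·Δt / A = 1547 × 1800 / (139 km²) = 20.03 mm.
The 1-cm UH is the DRH scaled by (10 mm)/d, so U_p = 360.90 × 10/20.03 = 180 m³/s.

U_p ≈ 180 m³/s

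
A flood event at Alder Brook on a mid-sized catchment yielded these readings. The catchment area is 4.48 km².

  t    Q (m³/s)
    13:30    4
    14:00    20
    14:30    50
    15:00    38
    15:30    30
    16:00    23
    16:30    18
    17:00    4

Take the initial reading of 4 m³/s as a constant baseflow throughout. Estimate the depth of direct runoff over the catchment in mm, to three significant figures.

d ≈ 62.3 mm

Direct runoff: 0.0, 16.0, 46.0, 34.0, 26.0, 19.0, 14.0, 0.0 m³/s; ΣQ_DR = 155.0 m³/s.
V = ΣQ_DR · Δt = 155.0 × 1800 s = 2.790 × 10^5 m³.
Over A = 4.48 km², depth = V / A = 62.3 mm.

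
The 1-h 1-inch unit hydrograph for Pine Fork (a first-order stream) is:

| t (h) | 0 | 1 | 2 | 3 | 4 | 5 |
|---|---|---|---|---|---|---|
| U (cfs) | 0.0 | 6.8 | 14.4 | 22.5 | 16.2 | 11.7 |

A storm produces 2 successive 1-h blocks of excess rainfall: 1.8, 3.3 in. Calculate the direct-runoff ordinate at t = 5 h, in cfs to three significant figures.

By discrete convolution, Q_j = Σ (P_i / 1 in) · U_{j−i}.
At t = 5 h (j=5): Q = (1.8/1)·11.7 + (3.3/1)·16.2 = 74.5 cfs.

Q ≈ 74.5 cfs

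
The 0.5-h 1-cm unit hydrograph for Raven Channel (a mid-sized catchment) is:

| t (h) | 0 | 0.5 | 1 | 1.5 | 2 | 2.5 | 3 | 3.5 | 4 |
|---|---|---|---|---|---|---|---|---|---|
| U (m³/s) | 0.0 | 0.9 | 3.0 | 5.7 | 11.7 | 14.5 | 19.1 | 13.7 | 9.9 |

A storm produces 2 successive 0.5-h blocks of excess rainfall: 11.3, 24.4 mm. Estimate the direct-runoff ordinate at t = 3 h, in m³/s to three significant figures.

Q ≈ 57.0 m³/s

By discrete convolution, Q_j = Σ (P_i / 10 mm) · U_{j−i}.
At t = 3 h (j=6): Q = (11.3/10)·19.1 + (24.4/10)·14.5 = 57.0 m³/s.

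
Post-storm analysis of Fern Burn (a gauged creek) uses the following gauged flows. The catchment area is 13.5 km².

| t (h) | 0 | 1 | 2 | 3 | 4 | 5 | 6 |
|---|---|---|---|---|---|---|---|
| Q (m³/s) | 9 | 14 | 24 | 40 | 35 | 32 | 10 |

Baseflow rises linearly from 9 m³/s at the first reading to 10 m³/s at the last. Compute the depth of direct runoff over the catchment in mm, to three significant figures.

Direct runoff: 0.00, 4.83, 14.67, 30.50, 25.33, 22.17, 0.00 m³/s; ΣQ_DR = 97.50 m³/s.
V = ΣQ_DR · Δt = 97.50 × 3600 s = 3.510 × 10^5 m³.
Over A = 13.5 km², depth = V / A = 26.0 mm.

d ≈ 26.0 mm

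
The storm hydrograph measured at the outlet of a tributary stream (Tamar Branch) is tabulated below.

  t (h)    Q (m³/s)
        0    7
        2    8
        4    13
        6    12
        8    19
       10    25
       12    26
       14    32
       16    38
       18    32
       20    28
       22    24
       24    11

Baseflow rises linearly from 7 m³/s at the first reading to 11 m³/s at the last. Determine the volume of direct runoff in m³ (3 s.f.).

Direct-runoff ordinates (Q − Q_b): 0.00, 0.67, 5.33, 4.00, 10.67, 16.33, 17.00, 22.67, 28.33, 22.00, 17.67, 13.33, 0.00 m³/s.
ΣQ_DR = 158.0 m³/s.
With Δt = 2 h = 7200 s, V = ΣQ_DR · Δt = 158.0 × 7200 = 1.14 × 10^6 m³.

V ≈ 1.14 × 10^6 m³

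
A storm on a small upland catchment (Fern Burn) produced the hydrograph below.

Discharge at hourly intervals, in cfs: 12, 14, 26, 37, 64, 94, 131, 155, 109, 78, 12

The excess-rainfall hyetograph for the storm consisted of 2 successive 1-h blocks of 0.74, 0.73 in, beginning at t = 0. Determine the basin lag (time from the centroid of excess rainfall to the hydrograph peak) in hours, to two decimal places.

t_L ≈ 6.00 h

Centroid of excess rainfall: t_c = Σ P_i·t̄_i / ΣP_i = 0.9966 h (block centres at 0.5, 1.5 h).
Hydrograph peak occurs at t = 7 h, so basin lag t_L = 7 − 0.9966 = 6.00 h.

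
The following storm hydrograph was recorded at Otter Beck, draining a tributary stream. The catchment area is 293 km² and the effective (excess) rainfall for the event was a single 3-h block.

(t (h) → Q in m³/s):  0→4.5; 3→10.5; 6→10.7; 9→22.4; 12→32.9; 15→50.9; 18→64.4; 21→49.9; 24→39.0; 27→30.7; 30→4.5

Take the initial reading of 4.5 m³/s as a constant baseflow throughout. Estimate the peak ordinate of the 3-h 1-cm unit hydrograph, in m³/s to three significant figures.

U_p ≈ 60.0 m³/s

Direct runoff: 0.0, 6.0, 6.2, 17.9, 28.4, 46.4, 59.9, 45.4, 34.5, 26.2, 0.0 m³/s; ΣQ_DR = 270.9 m³/s, peak = 59.9 m³/s.
Runoff depth d = ΣQ_DR·Δt / A = 270.9 × 10800 / (293 km²) = 9.985 mm.
The 1-cm UH is the DRH scaled by (10 mm)/d, so U_p = 59.9 × 10/9.985 = 60.0 m³/s.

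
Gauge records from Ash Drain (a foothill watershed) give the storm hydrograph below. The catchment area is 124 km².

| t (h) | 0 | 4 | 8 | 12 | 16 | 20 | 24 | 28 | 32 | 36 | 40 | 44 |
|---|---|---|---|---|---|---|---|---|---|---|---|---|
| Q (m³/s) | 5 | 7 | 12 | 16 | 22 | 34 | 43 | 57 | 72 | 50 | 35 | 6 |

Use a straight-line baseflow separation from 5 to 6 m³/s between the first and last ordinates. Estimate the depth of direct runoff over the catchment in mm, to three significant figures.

d ≈ 34.0 mm

Direct runoff: 0.00, 1.91, 6.82, 10.73, 16.64, 28.55, 37.45, 51.36, 66.27, 44.18, 29.09, 0.00 m³/s; ΣQ_DR = 293.0 m³/s.
V = ΣQ_DR · Δt = 293.0 × 14400 s = 4.219 × 10^6 m³.
Over A = 124 km², depth = V / A = 34.0 mm.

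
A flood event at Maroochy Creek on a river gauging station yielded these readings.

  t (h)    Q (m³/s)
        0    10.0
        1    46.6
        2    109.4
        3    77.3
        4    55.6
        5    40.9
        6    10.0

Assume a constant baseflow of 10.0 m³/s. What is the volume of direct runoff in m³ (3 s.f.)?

V ≈ 1.01 × 10^6 m³

Direct-runoff ordinates (Q − Q_b): 0.0, 36.6, 99.4, 67.3, 45.6, 30.9, 0.0 m³/s.
ΣQ_DR = 279.8 m³/s.
With Δt = 1 h = 3600 s, V = ΣQ_DR · Δt = 279.8 × 3600 = 1.01 × 10^6 m³.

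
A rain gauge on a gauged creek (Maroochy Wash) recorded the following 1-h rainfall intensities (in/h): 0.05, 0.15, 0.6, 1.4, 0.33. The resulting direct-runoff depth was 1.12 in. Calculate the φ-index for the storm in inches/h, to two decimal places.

Only the 2 blocks with intensity above φ contribute runoff: 0.6, 1.4 in/h.
Σ(I−φ)·Δt = d  ⇒  (0.6+1.4 − 2φ)·1 = 1.12
φ = (2.000 − 1.12/1) / 2 = 0.44 in/h.

φ ≈ 0.44 in/h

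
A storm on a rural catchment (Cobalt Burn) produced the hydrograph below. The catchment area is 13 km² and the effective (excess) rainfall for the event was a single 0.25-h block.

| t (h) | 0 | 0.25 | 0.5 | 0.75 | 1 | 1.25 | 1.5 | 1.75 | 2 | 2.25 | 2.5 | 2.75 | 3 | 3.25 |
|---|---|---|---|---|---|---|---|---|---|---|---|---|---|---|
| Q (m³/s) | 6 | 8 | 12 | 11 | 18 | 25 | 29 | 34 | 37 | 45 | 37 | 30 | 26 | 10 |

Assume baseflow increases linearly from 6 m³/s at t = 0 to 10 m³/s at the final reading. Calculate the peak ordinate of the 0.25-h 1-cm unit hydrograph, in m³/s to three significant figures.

U_p ≈ 24.2 m³/s

Direct runoff: 0.00, 1.69, 5.38, 4.08, 10.77, 17.46, 21.15, 25.85, 28.54, 36.23, 27.92, 20.62, 16.31, 0.00 m³/s; ΣQ_DR = 216.0 m³/s, peak = 36.23 m³/s.
Runoff depth d = ΣQ_DR·Δt / A = 216.0 × 900 / (13 km²) = 14.95 mm.
The 1-cm UH is the DRH scaled by (10 mm)/d, so U_p = 36.23 × 10/14.95 = 24.2 m³/s.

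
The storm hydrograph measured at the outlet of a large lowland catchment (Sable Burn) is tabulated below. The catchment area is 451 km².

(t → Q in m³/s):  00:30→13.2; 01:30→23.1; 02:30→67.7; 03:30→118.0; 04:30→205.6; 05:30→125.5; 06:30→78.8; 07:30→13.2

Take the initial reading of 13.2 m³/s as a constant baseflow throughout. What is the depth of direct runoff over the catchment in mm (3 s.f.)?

Direct runoff: 0.0, 9.9, 54.5, 104.8, 192.4, 112.3, 65.6, 0.0 m³/s; ΣQ_DR = 539.5 m³/s.
V = ΣQ_DR · Δt = 539.5 × 3600 s = 1.942 × 10^6 m³.
Over A = 451 km², depth = V / A = 4.31 mm.

d ≈ 4.31 mm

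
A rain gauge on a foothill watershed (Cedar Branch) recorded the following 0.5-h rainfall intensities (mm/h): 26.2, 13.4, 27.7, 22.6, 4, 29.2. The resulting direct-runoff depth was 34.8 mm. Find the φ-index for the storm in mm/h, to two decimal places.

Only the 5 blocks with intensity above φ contribute runoff: 26.2, 13.4, 27.7, 22.6, 29.2 mm/h.
Σ(I−φ)·Δt = d  ⇒  (26.2+13.4+27.7+22.6+29.2 − 5φ)·0.5 = 34.8
φ = (119.1 − 34.8/0.5) / 5 = 9.90 mm/h.

φ ≈ 9.90 mm/h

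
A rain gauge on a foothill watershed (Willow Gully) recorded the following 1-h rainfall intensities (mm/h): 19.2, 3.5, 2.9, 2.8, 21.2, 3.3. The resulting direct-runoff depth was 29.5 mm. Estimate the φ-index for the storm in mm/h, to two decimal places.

φ ≈ 5.45 mm/h

Only the 2 blocks with intensity above φ contribute runoff: 19.2, 21.2 mm/h.
Σ(I−φ)·Δt = d  ⇒  (19.2+21.2 − 2φ)·1 = 29.5
φ = (40.40 − 29.5/1) / 2 = 5.45 mm/h.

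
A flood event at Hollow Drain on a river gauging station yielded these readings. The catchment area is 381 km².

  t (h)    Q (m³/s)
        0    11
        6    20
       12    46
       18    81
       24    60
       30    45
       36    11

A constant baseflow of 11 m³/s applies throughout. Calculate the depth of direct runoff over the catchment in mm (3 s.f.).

Direct runoff: 0.0, 9.0, 35.0, 70.0, 49.0, 34.0, 0.0 m³/s; ΣQ_DR = 197.0 m³/s.
V = ΣQ_DR · Δt = 197.0 × 21600 s = 4.255 × 10^6 m³.
Over A = 381 km², depth = V / A = 11.2 mm.

d ≈ 11.2 mm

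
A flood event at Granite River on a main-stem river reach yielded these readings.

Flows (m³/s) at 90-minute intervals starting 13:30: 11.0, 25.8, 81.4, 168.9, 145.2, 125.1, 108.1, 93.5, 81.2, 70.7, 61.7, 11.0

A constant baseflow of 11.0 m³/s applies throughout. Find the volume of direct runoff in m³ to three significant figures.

V ≈ 4.60 × 10^6 m³

Direct-runoff ordinates (Q − Q_b): 0.0, 14.8, 70.4, 157.9, 134.2, 114.1, 97.1, 82.5, 70.2, 59.7, 50.7, 0.0 m³/s.
ΣQ_DR = 851.6 m³/s.
With Δt = 1.5 h = 5400 s, V = ΣQ_DR · Δt = 851.6 × 5400 = 4.60 × 10^6 m³.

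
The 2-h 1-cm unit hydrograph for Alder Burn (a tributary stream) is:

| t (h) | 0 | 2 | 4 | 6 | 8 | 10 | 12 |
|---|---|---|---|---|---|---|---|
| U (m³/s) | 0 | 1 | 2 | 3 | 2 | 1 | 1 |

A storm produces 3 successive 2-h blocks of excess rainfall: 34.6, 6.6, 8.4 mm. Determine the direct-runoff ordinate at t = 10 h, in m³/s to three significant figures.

Q ≈ 7.30 m³/s

By discrete convolution, Q_j = Σ (P_i / 10 mm) · U_{j−i}.
At t = 10 h (j=5): Q = (34.6/10)·1 + (6.6/10)·2 + (8.4/10)·3 = 7.30 m³/s.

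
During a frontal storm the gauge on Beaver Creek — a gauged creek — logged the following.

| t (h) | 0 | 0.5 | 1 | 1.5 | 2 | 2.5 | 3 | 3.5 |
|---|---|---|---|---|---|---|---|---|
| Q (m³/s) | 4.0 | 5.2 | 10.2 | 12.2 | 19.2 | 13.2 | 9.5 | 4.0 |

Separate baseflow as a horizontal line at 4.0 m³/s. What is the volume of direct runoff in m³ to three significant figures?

V ≈ 81900 m³

Direct-runoff ordinates (Q − Q_b): 0.0, 1.2, 6.2, 8.2, 15.2, 9.2, 5.5, 0.0 m³/s.
ΣQ_DR = 45.50 m³/s.
With Δt = 0.5 h = 1800 s, V = ΣQ_DR · Δt = 45.50 × 1800 = 81900 m³.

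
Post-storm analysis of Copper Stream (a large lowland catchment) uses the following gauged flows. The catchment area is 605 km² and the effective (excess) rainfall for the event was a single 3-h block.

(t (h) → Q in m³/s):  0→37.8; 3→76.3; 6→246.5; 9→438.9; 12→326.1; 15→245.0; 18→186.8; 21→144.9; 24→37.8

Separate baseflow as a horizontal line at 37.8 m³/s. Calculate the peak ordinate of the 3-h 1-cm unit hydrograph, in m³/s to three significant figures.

U_p ≈ 161 m³/s

Direct runoff: 0.0, 38.5, 208.7, 401.1, 288.3, 207.2, 149.0, 107.1, 0.0 m³/s; ΣQ_DR = 1400 m³/s, peak = 401.1 m³/s.
Runoff depth d = ΣQ_DR·Δt / A = 1400 × 10800 / (605 km²) = 24.99 mm.
The 1-cm UH is the DRH scaled by (10 mm)/d, so U_p = 401.1 × 10/24.99 = 161 m³/s.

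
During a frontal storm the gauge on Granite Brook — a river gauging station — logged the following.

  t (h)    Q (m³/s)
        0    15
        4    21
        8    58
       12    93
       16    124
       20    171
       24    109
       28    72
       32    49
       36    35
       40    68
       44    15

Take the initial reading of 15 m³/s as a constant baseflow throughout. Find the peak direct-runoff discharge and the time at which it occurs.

Q_p = 156.0 m³/s at t = 20 h

Subtracting baseflow gives direct-runoff ordinates: 0.0, 6.0, 43.0, 78.0, 109.0, 156.0, 94.0, 57.0, 34.0, 20.0, 53.0, 0.0 m³/s.
The maximum is 156.0 m³/s, occurring at the reading for t = 20 h.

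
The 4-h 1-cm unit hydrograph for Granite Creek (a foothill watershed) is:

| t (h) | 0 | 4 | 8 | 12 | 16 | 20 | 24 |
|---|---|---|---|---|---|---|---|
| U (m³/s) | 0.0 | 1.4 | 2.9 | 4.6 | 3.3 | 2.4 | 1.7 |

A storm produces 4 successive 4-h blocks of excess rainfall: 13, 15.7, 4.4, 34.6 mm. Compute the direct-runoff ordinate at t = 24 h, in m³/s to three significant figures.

Q ≈ 23.3 m³/s

By discrete convolution, Q_j = Σ (P_i / 10 mm) · U_{j−i}.
At t = 24 h (j=6): Q = (13/10)·1.7 + (15.7/10)·2.4 + (4.4/10)·3.3 + (34.6/10)·4.6 = 23.3 m³/s.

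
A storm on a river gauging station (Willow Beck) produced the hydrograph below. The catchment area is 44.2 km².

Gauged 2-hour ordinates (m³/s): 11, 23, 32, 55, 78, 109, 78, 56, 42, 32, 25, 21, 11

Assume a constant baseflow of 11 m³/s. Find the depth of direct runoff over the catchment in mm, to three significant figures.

Direct runoff: 0.0, 12.0, 21.0, 44.0, 67.0, 98.0, 67.0, 45.0, 31.0, 21.0, 14.0, 10.0, 0.0 m³/s; ΣQ_DR = 430.0 m³/s.
V = ΣQ_DR · Δt = 430.0 × 7200 s = 3.096 × 10^6 m³.
Over A = 44.2 km², depth = V / A = 70.0 mm.

d ≈ 70.0 mm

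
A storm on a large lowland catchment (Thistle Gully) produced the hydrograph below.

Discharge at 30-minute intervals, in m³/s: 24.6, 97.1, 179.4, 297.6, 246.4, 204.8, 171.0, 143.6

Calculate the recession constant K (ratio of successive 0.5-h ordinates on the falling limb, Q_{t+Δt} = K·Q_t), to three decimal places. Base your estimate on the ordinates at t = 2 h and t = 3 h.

K ≈ 0.833

Using the recession-limb readings at t = 2 h and t = 3 h: Q falls from 246.4 to 171.0 m³/s over 2 intervals.
K = (Q₂/Q₁)^(1/2) = (171.0/246.4)^(1/2) = 0.833.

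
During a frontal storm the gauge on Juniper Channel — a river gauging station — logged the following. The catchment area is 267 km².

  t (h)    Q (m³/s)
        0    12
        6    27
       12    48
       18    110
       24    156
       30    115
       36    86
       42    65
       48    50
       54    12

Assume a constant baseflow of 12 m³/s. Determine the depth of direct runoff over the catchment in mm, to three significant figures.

Direct runoff: 0.0, 15.0, 36.0, 98.0, 144.0, 103.0, 74.0, 53.0, 38.0, 0.0 m³/s; ΣQ_DR = 561.0 m³/s.
V = ΣQ_DR · Δt = 561.0 × 21600 s = 1.212 × 10^7 m³.
Over A = 267 km², depth = V / A = 45.4 mm.

d ≈ 45.4 mm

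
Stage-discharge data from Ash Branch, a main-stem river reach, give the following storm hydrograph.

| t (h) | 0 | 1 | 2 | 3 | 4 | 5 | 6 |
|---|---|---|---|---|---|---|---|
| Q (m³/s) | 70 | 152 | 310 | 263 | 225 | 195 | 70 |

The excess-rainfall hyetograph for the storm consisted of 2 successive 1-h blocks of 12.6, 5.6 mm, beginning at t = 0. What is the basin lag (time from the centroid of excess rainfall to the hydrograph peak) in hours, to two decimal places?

t_L ≈ 1.19 h

Centroid of excess rainfall: t_c = Σ P_i·t̄_i / ΣP_i = 0.8077 h (block centres at 0.5, 1.5 h).
Hydrograph peak occurs at t = 2 h, so basin lag t_L = 2 − 0.8077 = 1.19 h.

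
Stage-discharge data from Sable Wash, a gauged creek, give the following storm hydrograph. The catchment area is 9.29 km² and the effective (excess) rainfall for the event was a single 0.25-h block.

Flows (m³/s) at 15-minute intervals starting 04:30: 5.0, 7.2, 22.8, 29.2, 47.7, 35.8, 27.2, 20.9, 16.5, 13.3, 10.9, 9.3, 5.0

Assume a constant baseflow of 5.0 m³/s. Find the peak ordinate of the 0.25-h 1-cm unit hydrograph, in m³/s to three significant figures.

U_p ≈ 23.7 m³/s

Direct runoff: 0.0, 2.2, 17.8, 24.2, 42.7, 30.8, 22.2, 15.9, 11.5, 8.3, 5.9, 4.3, 0.0 m³/s; ΣQ_DR = 185.8 m³/s, peak = 42.7 m³/s.
Runoff depth d = ΣQ_DR·Δt / A = 185.8 × 900 / (9.29 km²) = 18.00 mm.
The 1-cm UH is the DRH scaled by (10 mm)/d, so U_p = 42.7 × 10/18.00 = 23.7 m³/s.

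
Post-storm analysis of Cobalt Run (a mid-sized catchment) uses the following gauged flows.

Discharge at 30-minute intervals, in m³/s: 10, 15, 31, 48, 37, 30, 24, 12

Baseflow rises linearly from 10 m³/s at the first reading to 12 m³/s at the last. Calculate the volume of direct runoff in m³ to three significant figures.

V ≈ 2.14 × 10^5 m³

Direct-runoff ordinates (Q − Q_b): 0.00, 4.71, 20.43, 37.14, 25.86, 18.57, 12.29, 0.00 m³/s.
ΣQ_DR = 119.0 m³/s.
With Δt = 0.5 h = 1800 s, V = ΣQ_DR · Δt = 119.0 × 1800 = 2.14 × 10^5 m³.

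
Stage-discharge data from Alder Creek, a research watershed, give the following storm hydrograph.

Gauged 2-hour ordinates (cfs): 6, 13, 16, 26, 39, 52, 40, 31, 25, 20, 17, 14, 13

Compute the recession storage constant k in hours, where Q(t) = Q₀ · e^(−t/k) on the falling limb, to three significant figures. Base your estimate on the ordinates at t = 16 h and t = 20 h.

k ≈ 10.4 h

On the falling limb, Q drops from 25 to 17 cfs between t = 16 h and t = 20 h (Δt = 4 h).
k = −Δt / ln(Q₂/Q₁) = −4 / ln(17/25) = 10.4 h.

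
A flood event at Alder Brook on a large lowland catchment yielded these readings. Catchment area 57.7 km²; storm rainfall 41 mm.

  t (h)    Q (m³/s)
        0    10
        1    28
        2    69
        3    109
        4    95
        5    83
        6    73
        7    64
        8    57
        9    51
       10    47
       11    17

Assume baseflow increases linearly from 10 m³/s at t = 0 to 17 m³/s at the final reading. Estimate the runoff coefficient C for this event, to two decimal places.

ΣQ_DR = 541.0 m³/s; V = ΣQ_DR·Δt = 1.948 × 10^6 m³.
Runoff depth d = V / A = 33.75 mm.
C = d / P = 33.75 / 41 = 0.82.

C ≈ 0.82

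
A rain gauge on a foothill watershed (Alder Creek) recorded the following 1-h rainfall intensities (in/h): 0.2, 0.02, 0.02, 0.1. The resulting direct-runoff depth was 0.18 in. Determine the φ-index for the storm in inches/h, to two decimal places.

φ ≈ 0.06 in/h

Only the 2 blocks with intensity above φ contribute runoff: 0.2, 0.1 in/h.
Σ(I−φ)·Δt = d  ⇒  (0.2+0.1 − 2φ)·1 = 0.18
φ = (0.3000 − 0.18/1) / 2 = 0.06 in/h.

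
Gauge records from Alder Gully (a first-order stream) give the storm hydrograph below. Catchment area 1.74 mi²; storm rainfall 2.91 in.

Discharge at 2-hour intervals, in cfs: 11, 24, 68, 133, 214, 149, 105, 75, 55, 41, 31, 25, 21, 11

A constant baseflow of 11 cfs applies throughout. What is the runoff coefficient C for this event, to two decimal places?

ΣQ_DR = 809.0 cfs; V = ΣQ_DR·Δt = 5.825 × 10^6 ft³.
Runoff depth d = V / A = 1.441 in.
C = d / P = 1.441 / 2.91 = 0.50.

C ≈ 0.50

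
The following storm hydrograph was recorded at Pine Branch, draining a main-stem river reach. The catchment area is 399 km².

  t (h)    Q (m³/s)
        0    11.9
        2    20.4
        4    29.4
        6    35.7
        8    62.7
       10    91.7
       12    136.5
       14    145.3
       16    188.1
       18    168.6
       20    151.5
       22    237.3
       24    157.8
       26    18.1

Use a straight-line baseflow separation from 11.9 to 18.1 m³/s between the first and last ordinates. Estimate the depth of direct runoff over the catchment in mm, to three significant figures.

Direct runoff: 0.00, 8.02, 16.55, 22.37, 48.89, 77.42, 121.74, 130.06, 172.38, 152.41, 134.83, 220.15, 140.18, 0.00 m³/s; ΣQ_DR = 1245 m³/s.
V = ΣQ_DR · Δt = 1245 × 7200 s = 8.964 × 10^6 m³.
Over A = 399 km², depth = V / A = 22.5 mm.

d ≈ 22.5 mm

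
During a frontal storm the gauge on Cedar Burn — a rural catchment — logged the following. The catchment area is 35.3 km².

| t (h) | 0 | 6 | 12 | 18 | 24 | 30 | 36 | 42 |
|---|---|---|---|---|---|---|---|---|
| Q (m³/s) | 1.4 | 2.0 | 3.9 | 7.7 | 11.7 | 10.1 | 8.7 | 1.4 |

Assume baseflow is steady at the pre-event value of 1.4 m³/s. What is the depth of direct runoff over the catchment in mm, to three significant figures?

Direct runoff: 0.0, 0.6, 2.5, 6.3, 10.3, 8.7, 7.3, 0.0 m³/s; ΣQ_DR = 35.70 m³/s.
V = ΣQ_DR · Δt = 35.70 × 21600 s = 7.711 × 10^5 m³.
Over A = 35.3 km², depth = V / A = 21.8 mm.

d ≈ 21.8 mm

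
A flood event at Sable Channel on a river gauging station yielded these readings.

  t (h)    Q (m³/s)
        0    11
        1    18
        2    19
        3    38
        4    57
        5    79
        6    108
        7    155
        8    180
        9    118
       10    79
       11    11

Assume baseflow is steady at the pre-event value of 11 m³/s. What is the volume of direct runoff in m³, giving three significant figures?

V ≈ 2.67 × 10^6 m³

Direct-runoff ordinates (Q − Q_b): 0.0, 7.0, 8.0, 27.0, 46.0, 68.0, 97.0, 144.0, 169.0, 107.0, 68.0, 0.0 m³/s.
ΣQ_DR = 741.0 m³/s.
With Δt = 1 h = 3600 s, V = ΣQ_DR · Δt = 741.0 × 3600 = 2.67 × 10^6 m³.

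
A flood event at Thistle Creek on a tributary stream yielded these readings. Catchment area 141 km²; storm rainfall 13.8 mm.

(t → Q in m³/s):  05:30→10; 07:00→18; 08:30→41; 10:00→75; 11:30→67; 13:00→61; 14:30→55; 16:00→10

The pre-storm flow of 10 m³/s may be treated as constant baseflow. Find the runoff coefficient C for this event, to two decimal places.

ΣQ_DR = 257.0 m³/s; V = ΣQ_DR·Δt = 1.388 × 10^6 m³.
Runoff depth d = V / A = 9.843 mm.
C = d / P = 9.843 / 13.8 = 0.71.

C ≈ 0.71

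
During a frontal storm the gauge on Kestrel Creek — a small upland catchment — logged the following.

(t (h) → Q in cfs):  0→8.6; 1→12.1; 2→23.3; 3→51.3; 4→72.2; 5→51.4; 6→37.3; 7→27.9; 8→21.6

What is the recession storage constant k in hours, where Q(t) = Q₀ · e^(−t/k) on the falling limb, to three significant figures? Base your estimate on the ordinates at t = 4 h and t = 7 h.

k ≈ 3.16 h

On the falling limb, Q drops from 72.2 to 27.9 cfs between t = 4 h and t = 7 h (Δt = 3 h).
k = −Δt / ln(Q₂/Q₁) = −3 / ln(27.9/72.2) = 3.16 h.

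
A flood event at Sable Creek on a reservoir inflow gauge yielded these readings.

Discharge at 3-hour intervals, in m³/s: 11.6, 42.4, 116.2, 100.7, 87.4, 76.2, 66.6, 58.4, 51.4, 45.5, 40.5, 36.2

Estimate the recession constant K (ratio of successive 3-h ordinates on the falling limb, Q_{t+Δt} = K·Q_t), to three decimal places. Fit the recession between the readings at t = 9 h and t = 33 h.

Using the recession-limb readings at t = 9 h and t = 33 h: Q falls from 100.7 to 36.2 m³/s over 8 intervals.
K = (Q₂/Q₁)^(1/8) = (36.2/100.7)^(1/8) = 0.880.

K ≈ 0.880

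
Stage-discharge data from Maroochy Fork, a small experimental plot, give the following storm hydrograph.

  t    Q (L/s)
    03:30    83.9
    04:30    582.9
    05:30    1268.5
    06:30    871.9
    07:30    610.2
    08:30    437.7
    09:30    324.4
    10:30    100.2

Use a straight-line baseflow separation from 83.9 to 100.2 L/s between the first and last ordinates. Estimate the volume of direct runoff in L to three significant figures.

Direct-runoff ordinates (Q − Q_b): 0.00, 496.67, 1179.94, 781.01, 516.99, 342.16, 226.53, 0.00 L/s.
ΣQ_DR = 3543 L/s.
With Δt = 1 h = 3600 s, V = ΣQ_DR · Δt = 3543 × 3600 = 1.28 × 10^7 L.

V ≈ 1.28 × 10^7 L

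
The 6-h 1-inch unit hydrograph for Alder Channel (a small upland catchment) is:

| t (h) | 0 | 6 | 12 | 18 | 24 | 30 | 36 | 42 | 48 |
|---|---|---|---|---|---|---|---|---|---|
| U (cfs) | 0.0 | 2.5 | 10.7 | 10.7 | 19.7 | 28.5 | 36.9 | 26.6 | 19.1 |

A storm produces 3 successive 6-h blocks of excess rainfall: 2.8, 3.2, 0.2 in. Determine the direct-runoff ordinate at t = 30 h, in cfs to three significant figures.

Q ≈ 145 cfs

By discrete convolution, Q_j = Σ (P_i / 1 in) · U_{j−i}.
At t = 30 h (j=5): Q = (2.8/1)·28.5 + (3.2/1)·19.7 + (0.2/1)·10.7 = 145 cfs.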